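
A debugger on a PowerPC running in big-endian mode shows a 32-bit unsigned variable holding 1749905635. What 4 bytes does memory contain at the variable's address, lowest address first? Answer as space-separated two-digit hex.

68 4D 70 E3

1749905635 in hexadecimal, padded to 32 bits, is 0x684D70E3.
Split into bytes (most-significant first): 68 4D 70 E3.
Big-endian: lowest address holds the most-significant byte.
So the memory order matches the most-significant-first order: 68 4D 70 E3.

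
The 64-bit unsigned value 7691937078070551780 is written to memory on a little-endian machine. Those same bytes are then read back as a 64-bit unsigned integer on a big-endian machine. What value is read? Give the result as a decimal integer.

7691937078070551780 in 64-bit hexadecimal is 0x6ABF4004D50D24E4.
Stored little-endian, the bytes at ascending addresses are E4 24 0D D5 04 40 BF 6A.
Read back as big-endian, the last byte is least significant, giving 0xE4240DD50440BF6A.
0xE4240DD50440BF6A = 16439279748359700330.

16439279748359700330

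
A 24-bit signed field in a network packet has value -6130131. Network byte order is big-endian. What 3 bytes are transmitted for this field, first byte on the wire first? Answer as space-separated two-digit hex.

Two's complement of -6130131 in 24 bits: 6130131 = 0x5D89D3; invert → 0xA2762C; add 1 → 0xA2762D.
Split into bytes (most-significant first): A2 76 2D.
In big-endian order the high byte comes first in memory.
So the memory order matches the most-significant-first order: A2 76 2D.

A2 76 2D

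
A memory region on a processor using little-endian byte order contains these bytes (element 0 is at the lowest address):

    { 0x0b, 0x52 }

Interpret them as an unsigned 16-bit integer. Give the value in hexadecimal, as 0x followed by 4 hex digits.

In little-endian order the low byte comes first in memory.
Reassemble most-significant byte first: 52 0B → 0x520B.

0x520B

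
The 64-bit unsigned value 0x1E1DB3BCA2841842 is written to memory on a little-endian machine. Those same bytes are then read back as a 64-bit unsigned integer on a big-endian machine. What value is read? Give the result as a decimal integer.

4762702440429722910

Stored little-endian, the bytes at ascending addresses are 42 18 84 A2 BC B3 1D 1E.
Read back as big-endian, the last byte is least significant, giving 0x421884A2BCB31D1E.
0x421884A2BCB31D1E = 4762702440429722910.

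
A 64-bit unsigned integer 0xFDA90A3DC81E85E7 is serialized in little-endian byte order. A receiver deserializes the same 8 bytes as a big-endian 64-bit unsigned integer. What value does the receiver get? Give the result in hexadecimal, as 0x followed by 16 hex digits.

0xE7851EC83D0AA9FD

Stored little-endian, the bytes at ascending addresses are E7 85 1E C8 3D 0A A9 FD.
Read back as big-endian, the last byte is least significant, giving 0xE7851EC83D0AA9FD.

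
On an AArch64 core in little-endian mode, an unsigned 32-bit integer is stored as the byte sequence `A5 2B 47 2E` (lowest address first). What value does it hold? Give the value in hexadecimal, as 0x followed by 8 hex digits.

0x2E472BA5

In little-endian order the low byte comes first in memory.
Reassemble most-significant byte first: 2E 47 2B A5 → 0x2E472BA5.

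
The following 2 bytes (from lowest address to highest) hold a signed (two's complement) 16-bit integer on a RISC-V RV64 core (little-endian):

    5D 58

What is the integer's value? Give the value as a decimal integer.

Little-endian stores the least-significant byte at the lowest address.
Reassemble most-significant byte first: 58 5D → 0x585D.
0x585D = 22621.

22621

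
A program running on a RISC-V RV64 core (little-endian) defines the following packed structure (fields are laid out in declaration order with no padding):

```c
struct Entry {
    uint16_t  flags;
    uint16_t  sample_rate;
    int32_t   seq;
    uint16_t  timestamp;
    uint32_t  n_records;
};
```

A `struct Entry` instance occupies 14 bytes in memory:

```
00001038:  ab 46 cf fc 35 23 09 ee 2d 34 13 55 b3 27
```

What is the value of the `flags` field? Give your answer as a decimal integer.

18091

`flags` is the first field, at byte offset 0, occupying 2 bytes.
Bytes at offsets 0..1: AB 46.
In little-endian order the low byte comes first in memory.
Reassemble most-significant byte first: 46 AB → 0x46AB.
0x46AB = 18091.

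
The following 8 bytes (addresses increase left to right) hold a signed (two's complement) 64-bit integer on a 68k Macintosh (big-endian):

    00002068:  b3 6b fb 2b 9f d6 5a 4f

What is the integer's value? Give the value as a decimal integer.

Big-endian stores the most-significant byte at the lowest address.
The bytes are already most-significant first: 0xB36BFB2B9FD65A4F.
Top bit is set, so as a signed 64-bit value this is 0xB36BFB2B9FD65A4F − 2^64 = -5518040753628620209.

-5518040753628620209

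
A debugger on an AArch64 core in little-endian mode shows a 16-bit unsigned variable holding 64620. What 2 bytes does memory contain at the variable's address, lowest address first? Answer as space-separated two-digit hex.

64620 in hexadecimal, padded to 16 bits, is 0xFC6C.
Split into bytes (most-significant first): FC 6C.
Little-endian stores the least-significant byte at the lowest address.
So at ascending addresses the bytes are 6C FC.

6C FC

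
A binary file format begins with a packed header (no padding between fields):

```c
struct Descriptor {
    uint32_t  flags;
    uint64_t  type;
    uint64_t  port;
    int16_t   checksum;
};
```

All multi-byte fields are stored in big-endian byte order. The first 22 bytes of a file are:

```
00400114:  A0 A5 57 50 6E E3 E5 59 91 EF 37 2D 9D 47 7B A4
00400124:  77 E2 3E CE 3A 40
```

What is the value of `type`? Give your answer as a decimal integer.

7990482336748615469

`type` follows `flags` (4 bytes), so it starts at byte offset 4 and occupies 8 bytes.
Bytes at offsets 4..11: 6E E3 E5 59 91 EF 37 2D.
In big-endian order the high byte comes first in memory.
The bytes are already most-significant first: 0x6EE3E55991EF372D.
0x6EE3E55991EF372D = 7990482336748615469.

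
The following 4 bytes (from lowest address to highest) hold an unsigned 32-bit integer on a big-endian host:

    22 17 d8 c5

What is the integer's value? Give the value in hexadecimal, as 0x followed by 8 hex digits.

Big-endian: lowest address holds the most-significant byte.
The bytes are already most-significant first: 0x2217D8C5.

0x2217D8C5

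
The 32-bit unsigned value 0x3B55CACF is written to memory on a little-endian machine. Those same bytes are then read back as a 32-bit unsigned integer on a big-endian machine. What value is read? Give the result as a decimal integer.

Stored little-endian, the bytes at ascending addresses are CF CA 55 3B.
Read back as big-endian, the last byte is least significant, giving 0xCFCA553B.
0xCFCA553B = 3486143803.

3486143803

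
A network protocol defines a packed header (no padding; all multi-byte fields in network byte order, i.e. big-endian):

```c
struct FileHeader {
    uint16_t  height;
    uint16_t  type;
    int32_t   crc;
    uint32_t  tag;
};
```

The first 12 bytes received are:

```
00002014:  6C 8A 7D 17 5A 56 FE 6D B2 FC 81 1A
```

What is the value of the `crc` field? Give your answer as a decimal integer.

`crc` follows `height` (2 B), `type` (2 B), so it starts at offset 2 + 2 = 4 and occupies 4 bytes.
Bytes at offsets 4..7: 5A 56 FE 6D.
In big-endian order the high byte comes first in memory.
The bytes are already most-significant first: 0x5A56FE6D.
0x5A56FE6D = 1515650669.

1515650669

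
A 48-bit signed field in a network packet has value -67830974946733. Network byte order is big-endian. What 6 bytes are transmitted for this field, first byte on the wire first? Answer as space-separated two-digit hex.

C2 4E DE D5 62 53

Two's complement of -67830974946733 in 48 bits: 67830974946733 = 0x3DB1212A9DAD; invert → 0xC24EDED56252; add 1 → 0xC24EDED56253.
Split into bytes (most-significant first): C2 4E DE D5 62 53.
In big-endian order the high byte comes first in memory.
So the memory order matches the most-significant-first order: C2 4E DE D5 62 53.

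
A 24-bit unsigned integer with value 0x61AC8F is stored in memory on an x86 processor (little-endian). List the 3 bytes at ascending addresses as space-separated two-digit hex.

Split into bytes (most-significant first): 61 AC 8F.
Little-endian stores the least-significant byte at the lowest address.
So at ascending addresses the bytes are 8F AC 61.

8F AC 61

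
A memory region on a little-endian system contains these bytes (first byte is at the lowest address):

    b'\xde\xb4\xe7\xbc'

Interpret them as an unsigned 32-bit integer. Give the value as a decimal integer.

3169301726

In little-endian order the low byte comes first in memory.
Reassemble most-significant byte first: BC E7 B4 DE → 0xBCE7B4DE.
0xBCE7B4DE = 3169301726.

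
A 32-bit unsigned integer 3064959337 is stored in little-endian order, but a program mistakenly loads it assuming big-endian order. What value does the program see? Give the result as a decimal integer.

3064959337 in 32-bit hexadecimal is 0xB6AF9169.
Stored little-endian, the bytes at ascending addresses are 69 91 AF B6.
Read back as big-endian, the last byte is least significant, giving 0x6991AFB6.
0x6991AFB6 = 1771155382.

1771155382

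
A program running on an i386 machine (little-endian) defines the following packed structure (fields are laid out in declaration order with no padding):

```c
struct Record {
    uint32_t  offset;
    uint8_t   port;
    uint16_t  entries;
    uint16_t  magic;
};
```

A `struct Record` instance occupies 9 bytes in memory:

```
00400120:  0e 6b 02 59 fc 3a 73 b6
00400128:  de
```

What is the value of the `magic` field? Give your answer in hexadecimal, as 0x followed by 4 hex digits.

`magic` follows `offset` (4 B), `port` (1 B), `entries` (2 B), so it starts at offset 4 + 1 + 2 = 7 and occupies 2 bytes.
Bytes at offsets 7..8: B6 DE.
Little-endian: lowest address holds the least-significant byte.
Reassemble most-significant byte first: DE B6 → 0xDEB6.

0xDEB6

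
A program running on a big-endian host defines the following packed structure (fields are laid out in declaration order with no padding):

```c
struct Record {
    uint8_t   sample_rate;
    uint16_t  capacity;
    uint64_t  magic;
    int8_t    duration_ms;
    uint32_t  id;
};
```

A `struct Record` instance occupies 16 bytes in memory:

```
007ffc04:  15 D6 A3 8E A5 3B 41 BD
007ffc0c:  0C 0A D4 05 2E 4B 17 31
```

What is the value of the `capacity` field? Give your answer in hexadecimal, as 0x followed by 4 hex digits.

0xD6A3

`capacity` follows `sample_rate` (1 byte), so it starts at byte offset 1 and occupies 2 bytes.
Bytes at offsets 1..2: D6 A3.
Big-endian: lowest address holds the most-significant byte.
The bytes are already most-significant first: 0xD6A3.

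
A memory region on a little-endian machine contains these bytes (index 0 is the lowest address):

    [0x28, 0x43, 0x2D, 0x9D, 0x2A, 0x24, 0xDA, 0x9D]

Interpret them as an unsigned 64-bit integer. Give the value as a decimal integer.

11374443574321824552

Little-endian stores the least-significant byte at the lowest address.
Reassemble most-significant byte first: 9D DA 24 2A 9D 2D 43 28 → 0x9DDA242A9D2D4328.
0x9DDA242A9D2D4328 = 11374443574321824552.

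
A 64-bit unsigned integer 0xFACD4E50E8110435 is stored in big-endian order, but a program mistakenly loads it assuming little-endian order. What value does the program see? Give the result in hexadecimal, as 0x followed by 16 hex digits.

0x350411E8504ECDFA

Stored big-endian, the bytes at ascending addresses are FA CD 4E 50 E8 11 04 35.
Read back as little-endian, the first byte is least significant, giving 0x350411E8504ECDFA.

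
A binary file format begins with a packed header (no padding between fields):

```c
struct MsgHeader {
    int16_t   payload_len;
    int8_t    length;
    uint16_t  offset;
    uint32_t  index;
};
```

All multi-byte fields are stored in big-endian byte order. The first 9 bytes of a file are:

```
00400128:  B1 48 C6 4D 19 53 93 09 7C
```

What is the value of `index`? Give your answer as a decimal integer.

`index` follows `payload_len` (2 B), `length` (1 B), `offset` (2 B), so it starts at offset 2 + 1 + 2 = 5 and occupies 4 bytes.
Bytes at offsets 5..8: 53 93 09 7C.
Big-endian stores the most-significant byte at the lowest address.
The bytes are already most-significant first: 0x5393097C.
0x5393097C = 1402145148.

1402145148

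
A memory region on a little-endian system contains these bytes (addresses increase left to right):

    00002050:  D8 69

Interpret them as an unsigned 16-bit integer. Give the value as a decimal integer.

In little-endian order the low byte comes first in memory.
Reassemble most-significant byte first: 69 D8 → 0x69D8.
0x69D8 = 27096.

27096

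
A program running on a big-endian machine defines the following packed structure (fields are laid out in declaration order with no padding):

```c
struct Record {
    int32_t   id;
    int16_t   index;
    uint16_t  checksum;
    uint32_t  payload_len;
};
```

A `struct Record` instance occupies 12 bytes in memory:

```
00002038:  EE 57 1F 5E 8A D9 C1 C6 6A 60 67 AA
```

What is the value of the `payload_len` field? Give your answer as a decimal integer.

`payload_len` follows `id` (4 B), `index` (2 B), `checksum` (2 B), so it starts at offset 4 + 2 + 2 = 8 and occupies 4 bytes.
Bytes at offsets 8..11: 6A 60 67 AA.
Big-endian: lowest address holds the most-significant byte.
The bytes are already most-significant first: 0x6A6067AA.
0x6A6067AA = 1784702890.

1784702890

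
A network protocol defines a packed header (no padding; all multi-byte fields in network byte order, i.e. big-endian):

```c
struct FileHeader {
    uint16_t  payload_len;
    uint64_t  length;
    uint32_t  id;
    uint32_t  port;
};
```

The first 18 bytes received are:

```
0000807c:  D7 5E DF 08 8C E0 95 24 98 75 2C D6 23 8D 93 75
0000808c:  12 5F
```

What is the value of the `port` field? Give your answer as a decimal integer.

`port` follows `payload_len` (2 B), `length` (8 B), `id` (4 B), so it starts at offset 2 + 8 + 4 = 14 and occupies 4 bytes.
Bytes at offsets 14..17: 93 75 12 5F.
Big-endian stores the most-significant byte at the lowest address.
The bytes are already most-significant first: 0x9375125F.
0x9375125F = 2473923167.

2473923167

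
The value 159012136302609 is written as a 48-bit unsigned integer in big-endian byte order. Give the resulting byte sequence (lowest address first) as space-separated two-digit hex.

159012136302609 in hexadecimal, padded to 48 bits, is 0x909EE5E63811.
Split into bytes (most-significant first): 90 9E E5 E6 38 11.
In big-endian order the high byte comes first in memory.
So the memory order matches the most-significant-first order: 90 9E E5 E6 38 11.

90 9E E5 E6 38 11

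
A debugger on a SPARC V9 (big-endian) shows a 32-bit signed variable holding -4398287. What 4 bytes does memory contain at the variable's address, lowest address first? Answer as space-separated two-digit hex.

FF BC E3 31

Two's complement of -4398287 in 32 bits: 4398287 = 0x00431CCF; invert → 0xFFBCE330; add 1 → 0xFFBCE331.
Split into bytes (most-significant first): FF BC E3 31.
Big-endian stores the most-significant byte at the lowest address.
So the memory order matches the most-significant-first order: FF BC E3 31.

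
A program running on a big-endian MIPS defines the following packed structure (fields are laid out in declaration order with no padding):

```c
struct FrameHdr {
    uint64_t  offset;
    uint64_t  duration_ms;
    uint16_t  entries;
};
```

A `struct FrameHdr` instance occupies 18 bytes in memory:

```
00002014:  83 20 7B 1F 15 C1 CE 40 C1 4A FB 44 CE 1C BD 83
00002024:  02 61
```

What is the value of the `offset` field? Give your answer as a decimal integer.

9448687391662526016

`offset` is the first field, at byte offset 0, occupying 8 bytes.
Bytes at offsets 0..7: 83 20 7B 1F 15 C1 CE 40.
Big-endian: lowest address holds the most-significant byte.
The bytes are already most-significant first: 0x83207B1F15C1CE40.
0x83207B1F15C1CE40 = 9448687391662526016.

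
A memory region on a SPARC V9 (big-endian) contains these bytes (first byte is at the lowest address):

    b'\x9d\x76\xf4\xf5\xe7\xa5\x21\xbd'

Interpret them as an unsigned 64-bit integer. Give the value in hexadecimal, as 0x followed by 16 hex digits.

0x9D76F4F5E7A521BD

In big-endian order the high byte comes first in memory.
The bytes are already most-significant first: 0x9D76F4F5E7A521BD.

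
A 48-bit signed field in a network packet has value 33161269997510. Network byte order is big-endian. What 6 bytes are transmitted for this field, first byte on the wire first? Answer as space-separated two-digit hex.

1E 28 F5 B7 EF C6

33161269997510 in hexadecimal, padded to 48 bits, is 0x1E28F5B7EFC6.
Split into bytes (most-significant first): 1E 28 F5 B7 EF C6.
In big-endian order the high byte comes first in memory.
So the memory order matches the most-significant-first order: 1E 28 F5 B7 EF C6.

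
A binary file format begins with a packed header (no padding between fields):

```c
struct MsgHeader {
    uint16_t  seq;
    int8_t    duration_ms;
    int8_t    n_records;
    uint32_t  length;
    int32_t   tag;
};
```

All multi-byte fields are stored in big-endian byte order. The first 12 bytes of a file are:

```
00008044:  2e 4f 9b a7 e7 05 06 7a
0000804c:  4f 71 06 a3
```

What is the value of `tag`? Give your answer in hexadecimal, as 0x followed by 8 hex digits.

`tag` follows `seq` (2 B), `duration_ms` (1 B), `n_records` (1 B), `length` (4 B), so it starts at offset 2 + 1 + 1 + 4 = 8 and occupies 4 bytes.
Bytes at offsets 8..11: 4F 71 06 A3.
Big-endian: lowest address holds the most-significant byte.
The bytes are already most-significant first: 0x4F7106A3.

0x4F7106A3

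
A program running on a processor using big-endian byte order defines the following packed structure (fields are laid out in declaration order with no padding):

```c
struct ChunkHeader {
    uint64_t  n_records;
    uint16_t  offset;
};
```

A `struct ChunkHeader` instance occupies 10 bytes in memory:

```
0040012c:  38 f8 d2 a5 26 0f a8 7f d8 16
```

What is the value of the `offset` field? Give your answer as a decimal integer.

55318

`offset` follows `n_records` (8 bytes), so it starts at byte offset 8 and occupies 2 bytes.
Bytes at offsets 8..9: D8 16.
Big-endian: lowest address holds the most-significant byte.
The bytes are already most-significant first: 0xD816.
0xD816 = 55318.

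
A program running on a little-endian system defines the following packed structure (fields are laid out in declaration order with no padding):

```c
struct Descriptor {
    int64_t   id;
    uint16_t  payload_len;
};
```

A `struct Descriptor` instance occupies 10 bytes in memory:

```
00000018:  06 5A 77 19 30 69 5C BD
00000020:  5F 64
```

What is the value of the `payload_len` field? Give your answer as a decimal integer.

`payload_len` follows `id` (8 bytes), so it starts at byte offset 8 and occupies 2 bytes.
Bytes at offsets 8..9: 5F 64.
Little-endian stores the least-significant byte at the lowest address.
Reassemble most-significant byte first: 64 5F → 0x645F.
0x645F = 25695.

25695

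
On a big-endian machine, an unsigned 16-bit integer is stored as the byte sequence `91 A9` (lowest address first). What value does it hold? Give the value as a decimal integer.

37289

Big-endian: lowest address holds the most-significant byte.
The bytes are already most-significant first: 0x91A9.
0x91A9 = 37289.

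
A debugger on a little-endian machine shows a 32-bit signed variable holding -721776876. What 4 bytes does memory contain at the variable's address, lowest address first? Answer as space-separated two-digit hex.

Two's complement of -721776876 in 32 bits: 721776876 = 0x2B0570EC; invert → 0xD4FA8F13; add 1 → 0xD4FA8F14.
Split into bytes (most-significant first): D4 FA 8F 14.
Little-endian: lowest address holds the least-significant byte.
So at ascending addresses the bytes are 14 8F FA D4.

14 8F FA D4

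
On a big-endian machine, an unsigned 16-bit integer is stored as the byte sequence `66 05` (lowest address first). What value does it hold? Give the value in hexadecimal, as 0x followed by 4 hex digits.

Big-endian: lowest address holds the most-significant byte.
The bytes are already most-significant first: 0x6605.

0x6605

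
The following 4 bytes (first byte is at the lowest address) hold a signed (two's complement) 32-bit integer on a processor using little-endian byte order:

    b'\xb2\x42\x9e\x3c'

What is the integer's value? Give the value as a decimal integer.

Little-endian stores the least-significant byte at the lowest address.
Reassemble most-significant byte first: 3C 9E 42 B2 → 0x3C9E42B2.
0x3C9E42B2 = 1017004722.

1017004722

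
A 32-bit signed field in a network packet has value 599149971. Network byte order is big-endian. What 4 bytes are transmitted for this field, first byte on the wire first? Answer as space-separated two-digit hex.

599149971 in hexadecimal, padded to 32 bits, is 0x23B64D93.
Split into bytes (most-significant first): 23 B6 4D 93.
Big-endian: lowest address holds the most-significant byte.
So the memory order matches the most-significant-first order: 23 B6 4D 93.

23 B6 4D 93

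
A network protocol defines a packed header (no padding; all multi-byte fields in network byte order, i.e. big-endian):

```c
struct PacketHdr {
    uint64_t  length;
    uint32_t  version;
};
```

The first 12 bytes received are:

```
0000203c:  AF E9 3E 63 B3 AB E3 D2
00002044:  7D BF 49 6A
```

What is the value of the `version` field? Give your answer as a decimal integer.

`version` follows `length` (8 bytes), so it starts at byte offset 8 and occupies 4 bytes.
Bytes at offsets 8..11: 7D BF 49 6A.
In big-endian order the high byte comes first in memory.
The bytes are already most-significant first: 0x7DBF496A.
0x7DBF496A = 2109688170.

2109688170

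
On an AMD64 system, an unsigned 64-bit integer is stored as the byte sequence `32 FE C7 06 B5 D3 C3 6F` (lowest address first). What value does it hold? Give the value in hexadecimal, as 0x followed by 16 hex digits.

0x6FC3D3B506C7FE32

Little-endian: lowest address holds the least-significant byte.
Reassemble most-significant byte first: 6F C3 D3 B5 06 C7 FE 32 → 0x6FC3D3B506C7FE32.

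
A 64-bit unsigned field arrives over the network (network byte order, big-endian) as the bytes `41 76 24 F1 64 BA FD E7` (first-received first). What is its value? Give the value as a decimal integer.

4716998278912867815

Big-endian stores the most-significant byte at the lowest address.
The bytes are already most-significant first: 0x417624F164BAFDE7.
0x417624F164BAFDE7 = 4716998278912867815.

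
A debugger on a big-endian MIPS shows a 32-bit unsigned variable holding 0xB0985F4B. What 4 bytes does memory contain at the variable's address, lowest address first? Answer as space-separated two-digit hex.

Split into bytes (most-significant first): B0 98 5F 4B.
Big-endian stores the most-significant byte at the lowest address.
So the memory order matches the most-significant-first order: B0 98 5F 4B.

B0 98 5F 4B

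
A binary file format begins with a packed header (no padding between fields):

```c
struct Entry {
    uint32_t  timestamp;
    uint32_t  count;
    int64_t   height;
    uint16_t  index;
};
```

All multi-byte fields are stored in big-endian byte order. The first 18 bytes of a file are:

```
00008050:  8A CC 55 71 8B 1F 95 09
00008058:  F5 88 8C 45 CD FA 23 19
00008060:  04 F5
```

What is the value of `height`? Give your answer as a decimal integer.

-754198706148203751

`height` follows `timestamp` (4 B), `count` (4 B), so it starts at offset 4 + 4 = 8 and occupies 8 bytes.
Bytes at offsets 8..15: F5 88 8C 45 CD FA 23 19.
In big-endian order the high byte comes first in memory.
The bytes are already most-significant first: 0xF5888C45CDFA2319.
Top bit is set, so as a signed 64-bit value this is 0xF5888C45CDFA2319 − 2^64 = -754198706148203751.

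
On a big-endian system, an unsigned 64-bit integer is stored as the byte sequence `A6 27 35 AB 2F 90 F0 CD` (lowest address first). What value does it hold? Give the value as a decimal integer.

11972597143741460685

Big-endian stores the most-significant byte at the lowest address.
The bytes are already most-significant first: 0xA62735AB2F90F0CD.
0xA62735AB2F90F0CD = 11972597143741460685.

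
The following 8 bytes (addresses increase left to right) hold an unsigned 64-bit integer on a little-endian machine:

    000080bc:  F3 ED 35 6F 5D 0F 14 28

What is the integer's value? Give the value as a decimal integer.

In little-endian order the low byte comes first in memory.
Reassemble most-significant byte first: 28 14 0F 5D 6F 35 ED F3 → 0x28140F5D6F35EDF3.
0x28140F5D6F35EDF3 = 2887950155023511027.

2887950155023511027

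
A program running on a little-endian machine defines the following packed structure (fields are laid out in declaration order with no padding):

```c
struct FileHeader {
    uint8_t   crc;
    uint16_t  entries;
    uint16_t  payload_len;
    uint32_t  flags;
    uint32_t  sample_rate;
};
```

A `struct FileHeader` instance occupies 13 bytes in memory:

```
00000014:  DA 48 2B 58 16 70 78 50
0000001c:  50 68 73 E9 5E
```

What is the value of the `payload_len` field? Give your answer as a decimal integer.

5720

`payload_len` follows `crc` (1 B), `entries` (2 B), so it starts at offset 1 + 2 = 3 and occupies 2 bytes.
Bytes at offsets 3..4: 58 16.
Little-endian stores the least-significant byte at the lowest address.
Reassemble most-significant byte first: 16 58 → 0x1658.
0x1658 = 5720.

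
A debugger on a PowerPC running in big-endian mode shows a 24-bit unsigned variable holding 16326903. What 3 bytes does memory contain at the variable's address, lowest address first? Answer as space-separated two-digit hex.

16326903 in hexadecimal, padded to 24 bits, is 0xF920F7.
Split into bytes (most-significant first): F9 20 F7.
Big-endian stores the most-significant byte at the lowest address.
So the memory order matches the most-significant-first order: F9 20 F7.

F9 20 F7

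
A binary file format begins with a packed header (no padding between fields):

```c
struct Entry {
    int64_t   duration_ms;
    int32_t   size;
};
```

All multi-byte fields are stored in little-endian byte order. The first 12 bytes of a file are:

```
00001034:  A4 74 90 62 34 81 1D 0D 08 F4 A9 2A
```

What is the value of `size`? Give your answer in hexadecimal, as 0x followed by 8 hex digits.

0x2AA9F408

`size` follows `duration_ms` (8 bytes), so it starts at byte offset 8 and occupies 4 bytes.
Bytes at offsets 8..11: 08 F4 A9 2A.
Little-endian stores the least-significant byte at the lowest address.
Reassemble most-significant byte first: 2A A9 F4 08 → 0x2AA9F408.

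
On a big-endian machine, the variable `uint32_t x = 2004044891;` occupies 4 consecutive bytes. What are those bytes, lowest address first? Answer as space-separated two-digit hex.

77 73 4C 5B

2004044891 in hexadecimal, padded to 32 bits, is 0x77734C5B.
Split into bytes (most-significant first): 77 73 4C 5B.
Big-endian stores the most-significant byte at the lowest address.
So the memory order matches the most-significant-first order: 77 73 4C 5B.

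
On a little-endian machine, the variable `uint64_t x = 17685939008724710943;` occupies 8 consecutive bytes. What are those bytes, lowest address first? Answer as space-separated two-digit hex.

17685939008724710943 in hexadecimal, padded to 64 bits, is 0xF57113D30642B61F.
Split into bytes (most-significant first): F5 71 13 D3 06 42 B6 1F.
Little-endian: lowest address holds the least-significant byte.
So at ascending addresses the bytes are 1F B6 42 06 D3 13 71 F5.

1F B6 42 06 D3 13 71 F5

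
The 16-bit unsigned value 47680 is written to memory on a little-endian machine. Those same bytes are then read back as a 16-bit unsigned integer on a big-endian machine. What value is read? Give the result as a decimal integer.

16570

47680 in 16-bit hexadecimal is 0xBA40.
Stored little-endian, the bytes at ascending addresses are 40 BA.
Read back as big-endian, the last byte is least significant, giving 0x40BA.
0x40BA = 16570.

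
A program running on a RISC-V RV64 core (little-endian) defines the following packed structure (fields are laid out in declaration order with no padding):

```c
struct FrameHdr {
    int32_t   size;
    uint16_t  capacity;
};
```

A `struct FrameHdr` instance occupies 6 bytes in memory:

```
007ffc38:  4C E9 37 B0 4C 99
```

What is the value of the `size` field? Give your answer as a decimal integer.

-1338513076

`size` is the first field, at byte offset 0, occupying 4 bytes.
Bytes at offsets 0..3: 4C E9 37 B0.
Little-endian stores the least-significant byte at the lowest address.
Reassemble most-significant byte first: B0 37 E9 4C → 0xB037E94C.
Top bit is set, so as a signed 32-bit value this is 0xB037E94C − 2^32 = -1338513076.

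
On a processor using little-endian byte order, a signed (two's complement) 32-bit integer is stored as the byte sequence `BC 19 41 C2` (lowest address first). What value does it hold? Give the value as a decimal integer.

-1035920964

Little-endian: lowest address holds the least-significant byte.
Reassemble most-significant byte first: C2 41 19 BC → 0xC24119BC.
Top bit is set, so as a signed 32-bit value this is 0xC24119BC − 2^32 = -1035920964.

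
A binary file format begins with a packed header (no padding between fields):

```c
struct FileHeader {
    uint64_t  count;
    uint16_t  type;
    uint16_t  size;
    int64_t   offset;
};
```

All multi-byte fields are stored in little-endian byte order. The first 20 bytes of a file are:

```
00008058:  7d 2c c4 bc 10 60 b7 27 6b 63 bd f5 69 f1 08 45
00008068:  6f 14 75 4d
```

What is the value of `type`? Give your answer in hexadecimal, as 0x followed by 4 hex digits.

0x636B

`type` follows `count` (8 bytes), so it starts at byte offset 8 and occupies 2 bytes.
Bytes at offsets 8..9: 6B 63.
In little-endian order the low byte comes first in memory.
Reassemble most-significant byte first: 63 6B → 0x636B.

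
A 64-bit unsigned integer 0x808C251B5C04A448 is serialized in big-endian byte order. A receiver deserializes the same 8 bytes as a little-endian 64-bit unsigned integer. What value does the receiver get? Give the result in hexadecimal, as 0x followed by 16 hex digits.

Stored big-endian, the bytes at ascending addresses are 80 8C 25 1B 5C 04 A4 48.
Read back as little-endian, the first byte is least significant, giving 0x48A4045C1B258C80.

0x48A4045C1B258C80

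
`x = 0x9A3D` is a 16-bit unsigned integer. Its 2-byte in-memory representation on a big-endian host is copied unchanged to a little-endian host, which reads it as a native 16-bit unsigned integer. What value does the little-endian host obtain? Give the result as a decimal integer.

15770

Stored big-endian, the bytes at ascending addresses are 9A 3D.
Read back as little-endian, the first byte is least significant, giving 0x3D9A.
0x3D9A = 15770.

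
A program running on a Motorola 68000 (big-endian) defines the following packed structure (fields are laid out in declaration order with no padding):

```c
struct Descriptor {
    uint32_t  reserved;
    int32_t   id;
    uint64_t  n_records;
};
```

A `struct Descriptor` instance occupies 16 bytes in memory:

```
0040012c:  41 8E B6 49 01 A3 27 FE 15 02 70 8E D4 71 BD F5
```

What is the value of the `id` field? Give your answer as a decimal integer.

`id` follows `reserved` (4 bytes), so it starts at byte offset 4 and occupies 4 bytes.
Bytes at offsets 4..7: 01 A3 27 FE.
Big-endian stores the most-significant byte at the lowest address.
The bytes are already most-significant first: 0x01A327FE.
0x01A327FE = 27469822.

27469822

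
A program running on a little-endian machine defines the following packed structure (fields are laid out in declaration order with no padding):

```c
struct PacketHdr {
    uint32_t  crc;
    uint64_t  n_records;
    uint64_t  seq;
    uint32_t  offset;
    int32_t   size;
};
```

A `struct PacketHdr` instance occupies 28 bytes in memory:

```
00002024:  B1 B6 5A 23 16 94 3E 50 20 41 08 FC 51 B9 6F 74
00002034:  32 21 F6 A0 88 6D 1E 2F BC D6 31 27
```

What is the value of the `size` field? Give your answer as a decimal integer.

`size` follows `crc` (4 B), `n_records` (8 B), `seq` (8 B), `offset` (4 B), so it starts at offset 4 + 8 + 8 + 4 = 24 and occupies 4 bytes.
Bytes at offsets 24..27: BC D6 31 27.
Little-endian stores the least-significant byte at the lowest address.
Reassemble most-significant byte first: 27 31 D6 BC → 0x2731D6BC.
0x2731D6BC = 657577660.

657577660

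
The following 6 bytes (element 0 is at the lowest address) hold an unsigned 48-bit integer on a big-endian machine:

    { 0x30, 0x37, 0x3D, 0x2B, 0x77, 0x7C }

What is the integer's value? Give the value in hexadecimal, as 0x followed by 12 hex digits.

Big-endian stores the most-significant byte at the lowest address.
The bytes are already most-significant first: 0x30373D2B777C.

0x30373D2B777C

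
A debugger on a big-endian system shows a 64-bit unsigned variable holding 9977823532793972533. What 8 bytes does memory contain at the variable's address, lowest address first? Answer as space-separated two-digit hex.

9977823532793972533 in hexadecimal, padded to 64 bits, is 0x8A7859A367B7C735.
Split into bytes (most-significant first): 8A 78 59 A3 67 B7 C7 35.
Big-endian stores the most-significant byte at the lowest address.
So the memory order matches the most-significant-first order: 8A 78 59 A3 67 B7 C7 35.

8A 78 59 A3 67 B7 C7 35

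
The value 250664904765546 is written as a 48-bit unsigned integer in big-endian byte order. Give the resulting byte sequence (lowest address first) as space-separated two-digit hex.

250664904765546 in hexadecimal, padded to 48 bits, is 0xE3FA789B306A.
Split into bytes (most-significant first): E3 FA 78 9B 30 6A.
In big-endian order the high byte comes first in memory.
So the memory order matches the most-significant-first order: E3 FA 78 9B 30 6A.

E3 FA 78 9B 30 6A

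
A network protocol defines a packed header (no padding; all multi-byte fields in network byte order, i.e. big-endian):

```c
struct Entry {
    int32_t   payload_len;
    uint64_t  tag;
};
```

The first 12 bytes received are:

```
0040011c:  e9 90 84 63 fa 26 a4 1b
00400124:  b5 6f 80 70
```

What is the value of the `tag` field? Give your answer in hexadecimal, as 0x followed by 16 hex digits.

`tag` follows `payload_len` (4 bytes), so it starts at byte offset 4 and occupies 8 bytes.
Bytes at offsets 4..11: FA 26 A4 1B B5 6F 80 70.
Big-endian: lowest address holds the most-significant byte.
The bytes are already most-significant first: 0xFA26A41BB56F8070.

0xFA26A41BB56F8070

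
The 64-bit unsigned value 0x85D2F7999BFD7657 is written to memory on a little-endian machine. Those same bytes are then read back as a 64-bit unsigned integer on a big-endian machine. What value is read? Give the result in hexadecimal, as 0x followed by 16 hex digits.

Stored little-endian, the bytes at ascending addresses are 57 76 FD 9B 99 F7 D2 85.
Read back as big-endian, the last byte is least significant, giving 0x5776FD9B99F7D285.

0x5776FD9B99F7D285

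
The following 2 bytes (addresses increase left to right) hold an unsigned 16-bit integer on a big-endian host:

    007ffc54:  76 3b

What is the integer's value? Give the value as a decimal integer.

Big-endian: lowest address holds the most-significant byte.
The bytes are already most-significant first: 0x763B.
0x763B = 30267.

30267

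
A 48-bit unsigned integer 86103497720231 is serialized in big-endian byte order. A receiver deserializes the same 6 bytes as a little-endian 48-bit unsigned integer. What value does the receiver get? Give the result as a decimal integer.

183899318144846

86103497720231 in 48-bit hexadecimal is 0x4E4F886541A7.
Stored big-endian, the bytes at ascending addresses are 4E 4F 88 65 41 A7.
Read back as little-endian, the first byte is least significant, giving 0xA74165884F4E.
0xA74165884F4E = 183899318144846.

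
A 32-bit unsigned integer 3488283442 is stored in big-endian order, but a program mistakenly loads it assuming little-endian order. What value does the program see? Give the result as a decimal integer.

3488283442 in 32-bit hexadecimal is 0xCFEAFB32.
Stored big-endian, the bytes at ascending addresses are CF EA FB 32.
Read back as little-endian, the first byte is least significant, giving 0x32FBEACF.
0x32FBEACF = 855370447.

855370447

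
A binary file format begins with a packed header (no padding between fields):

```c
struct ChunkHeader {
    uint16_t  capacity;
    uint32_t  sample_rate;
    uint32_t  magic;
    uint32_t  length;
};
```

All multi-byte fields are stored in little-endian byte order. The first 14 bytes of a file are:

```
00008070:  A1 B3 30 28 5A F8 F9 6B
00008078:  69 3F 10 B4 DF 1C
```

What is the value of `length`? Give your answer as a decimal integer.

484422672

`length` follows `capacity` (2 B), `sample_rate` (4 B), `magic` (4 B), so it starts at offset 2 + 4 + 4 = 10 and occupies 4 bytes.
Bytes at offsets 10..13: 10 B4 DF 1C.
Little-endian: lowest address holds the least-significant byte.
Reassemble most-significant byte first: 1C DF B4 10 → 0x1CDFB410.
0x1CDFB410 = 484422672.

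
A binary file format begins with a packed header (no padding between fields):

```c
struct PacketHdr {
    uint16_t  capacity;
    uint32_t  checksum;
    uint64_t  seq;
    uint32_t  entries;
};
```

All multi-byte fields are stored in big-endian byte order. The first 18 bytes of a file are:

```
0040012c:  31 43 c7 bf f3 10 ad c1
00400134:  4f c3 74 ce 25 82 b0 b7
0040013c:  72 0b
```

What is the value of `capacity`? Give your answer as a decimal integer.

`capacity` is the first field, at byte offset 0, occupying 2 bytes.
Bytes at offsets 0..1: 31 43.
In big-endian order the high byte comes first in memory.
The bytes are already most-significant first: 0x3143.
0x3143 = 12611.

12611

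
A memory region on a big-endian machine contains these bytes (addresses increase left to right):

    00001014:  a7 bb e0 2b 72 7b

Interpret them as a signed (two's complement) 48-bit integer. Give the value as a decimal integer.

Big-endian: lowest address holds the most-significant byte.
The bytes are already most-significant first: 0xA7BBE02B727B.
Top bit is set, so as a signed 48-bit value this is 0xA7BBE02B727B − 2^48 = -97049615043973.

-97049615043973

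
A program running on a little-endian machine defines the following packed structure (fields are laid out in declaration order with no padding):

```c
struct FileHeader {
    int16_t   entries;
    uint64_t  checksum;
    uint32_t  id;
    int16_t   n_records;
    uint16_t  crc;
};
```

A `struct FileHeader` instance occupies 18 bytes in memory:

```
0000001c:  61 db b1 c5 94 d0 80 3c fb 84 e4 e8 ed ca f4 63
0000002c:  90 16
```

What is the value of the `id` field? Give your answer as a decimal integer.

`id` follows `entries` (2 B), `checksum` (8 B), so it starts at offset 2 + 8 = 10 and occupies 4 bytes.
Bytes at offsets 10..13: E4 E8 ED CA.
Little-endian stores the least-significant byte at the lowest address.
Reassemble most-significant byte first: CA ED E8 E4 → 0xCAEDE8E4.
0xCAEDE8E4 = 3404589284.

3404589284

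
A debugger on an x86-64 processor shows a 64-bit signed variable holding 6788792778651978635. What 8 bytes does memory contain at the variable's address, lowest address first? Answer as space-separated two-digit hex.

6788792778651978635 in hexadecimal, padded to 64 bits, is 0x5E36A3104949CB8B.
Split into bytes (most-significant first): 5E 36 A3 10 49 49 CB 8B.
In little-endian order the low byte comes first in memory.
So at ascending addresses the bytes are 8B CB 49 49 10 A3 36 5E.

8B CB 49 49 10 A3 36 5E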